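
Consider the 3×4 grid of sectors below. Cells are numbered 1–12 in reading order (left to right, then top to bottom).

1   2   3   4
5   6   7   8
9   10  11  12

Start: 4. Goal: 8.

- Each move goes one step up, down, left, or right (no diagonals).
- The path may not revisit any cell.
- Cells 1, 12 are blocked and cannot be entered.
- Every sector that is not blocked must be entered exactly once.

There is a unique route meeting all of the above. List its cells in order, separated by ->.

4 -> 3 -> 2 -> 6 -> 5 -> 9 -> 10 -> 11 -> 7 -> 8

Need to visit all 10 open cells exactly once, starting at 4 and ending at 8.
Route from 4: left 2 to 2, down 1 to 6, left 1 to 5, down 1 to 9, right 2 to 11, up 1 to 7, right 1 to 8 — 9 moves in all.
Check: all 10 open cells covered.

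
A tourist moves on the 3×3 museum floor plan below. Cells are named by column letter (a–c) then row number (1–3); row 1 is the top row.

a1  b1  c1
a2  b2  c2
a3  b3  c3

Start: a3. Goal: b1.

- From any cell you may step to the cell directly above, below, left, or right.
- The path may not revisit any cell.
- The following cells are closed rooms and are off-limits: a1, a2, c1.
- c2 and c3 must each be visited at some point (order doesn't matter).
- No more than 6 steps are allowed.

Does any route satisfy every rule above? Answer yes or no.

yes

One route that works: a3 → b3 → c3 → c2 → b2 → b1.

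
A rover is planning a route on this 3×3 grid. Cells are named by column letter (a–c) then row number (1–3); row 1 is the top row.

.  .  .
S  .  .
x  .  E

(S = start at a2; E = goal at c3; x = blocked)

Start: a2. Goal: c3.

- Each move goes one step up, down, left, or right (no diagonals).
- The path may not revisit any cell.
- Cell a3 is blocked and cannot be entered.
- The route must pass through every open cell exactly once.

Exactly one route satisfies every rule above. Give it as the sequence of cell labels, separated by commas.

a2, a1, b1, c1, c2, b2, b3, c3

Need to visit all 8 open cells exactly once, starting at a2 and ending at c3.
Route from a2: up 1 to a1, right 2 to c1, down 1 to c2, left 1 to b2, down 1 to b3, right 1 to c3 — 7 moves in all.
Check: all 8 open cells covered.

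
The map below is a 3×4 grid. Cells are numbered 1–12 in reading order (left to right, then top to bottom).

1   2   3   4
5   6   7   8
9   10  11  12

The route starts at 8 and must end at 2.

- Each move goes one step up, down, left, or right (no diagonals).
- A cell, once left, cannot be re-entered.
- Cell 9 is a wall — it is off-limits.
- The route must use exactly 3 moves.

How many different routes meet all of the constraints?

3

Need simple routes of exactly 3 moves from 8 to 2 (Manhattan distance 3, so 0 moves are spent on a detour and 0 undoing it).
Enumerating: 8 4 3 2 | 8 7 3 2 | 8 7 6 2.
That gives 3 routes.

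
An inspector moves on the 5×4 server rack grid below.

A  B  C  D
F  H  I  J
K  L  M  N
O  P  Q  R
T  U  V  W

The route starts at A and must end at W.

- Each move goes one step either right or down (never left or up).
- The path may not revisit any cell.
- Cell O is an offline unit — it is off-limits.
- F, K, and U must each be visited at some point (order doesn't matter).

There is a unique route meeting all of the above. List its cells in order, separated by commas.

Moves only go right or down, so the column and row indices never decrease.
Route from A: down 2 to K, right 1 to L, down 2 to U, right 2 to W — 7 moves in all.
Check: all required cells visited.

A, F, K, L, P, U, V, W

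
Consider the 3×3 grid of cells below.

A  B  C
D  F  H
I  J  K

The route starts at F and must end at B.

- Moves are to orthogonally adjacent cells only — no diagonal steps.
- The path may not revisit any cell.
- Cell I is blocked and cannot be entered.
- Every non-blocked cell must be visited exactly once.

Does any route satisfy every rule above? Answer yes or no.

Exhausting the options from F, every branch either dead-ends against blocked cells, would have to re-enter a cell already used, or reaches the goal with a constraint still unmet.

no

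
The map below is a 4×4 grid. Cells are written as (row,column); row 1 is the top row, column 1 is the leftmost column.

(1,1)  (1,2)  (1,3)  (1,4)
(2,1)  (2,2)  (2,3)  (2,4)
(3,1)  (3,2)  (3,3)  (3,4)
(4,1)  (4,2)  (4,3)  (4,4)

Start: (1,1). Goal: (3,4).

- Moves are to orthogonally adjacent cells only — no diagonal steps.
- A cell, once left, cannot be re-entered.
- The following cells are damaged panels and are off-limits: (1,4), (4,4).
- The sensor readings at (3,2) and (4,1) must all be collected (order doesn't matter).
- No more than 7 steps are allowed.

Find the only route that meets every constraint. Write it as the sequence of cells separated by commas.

The 7-move cap with required stops at (3,2), (4,1) leaves no slack for detours.
Route from (1,1): down 3 to (4,1), right 1 to (4,2), up 1 to (3,2), right 2 to (3,4) — 7 moves in all.
Check: all required cells visited; 7 ≤ 7 moves.

(1,1), (2,1), (3,1), (4,1), (4,2), (3,2), (3,3), (3,4)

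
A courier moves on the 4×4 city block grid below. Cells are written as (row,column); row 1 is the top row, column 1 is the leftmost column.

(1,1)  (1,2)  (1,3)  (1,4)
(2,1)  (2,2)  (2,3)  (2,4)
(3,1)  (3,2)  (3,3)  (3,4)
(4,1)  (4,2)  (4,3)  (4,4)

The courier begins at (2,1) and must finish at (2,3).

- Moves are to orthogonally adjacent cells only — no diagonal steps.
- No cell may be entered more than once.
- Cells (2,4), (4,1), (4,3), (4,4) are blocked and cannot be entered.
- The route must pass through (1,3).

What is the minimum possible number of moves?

4

Any route passes through (1,3) somewhere between (2,1) and (2,3). Summing Manhattan distances along the two legs ((2,1) → (1,3) → (2,3)) gives a lower bound of 3 + 1 = 4 moves.
A route of 4 moves achieves this: (2,1) → (1,1) → (1,2) → (1,3) → (2,3).
Since 4 matches the lower bound, it is optimal.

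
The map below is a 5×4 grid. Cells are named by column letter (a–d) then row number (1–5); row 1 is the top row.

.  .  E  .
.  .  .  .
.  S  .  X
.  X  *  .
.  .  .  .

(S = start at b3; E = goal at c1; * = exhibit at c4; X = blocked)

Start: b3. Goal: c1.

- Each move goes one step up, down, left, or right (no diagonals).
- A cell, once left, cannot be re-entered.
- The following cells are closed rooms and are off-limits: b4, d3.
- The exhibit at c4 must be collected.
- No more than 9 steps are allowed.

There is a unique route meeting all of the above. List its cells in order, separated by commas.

b3, a3, a4, a5, b5, c5, c4, c3, c2, c1

The 9-move cap with required stops at c4 leaves no slack for detours.
Route from b3: left to a3, 2× down (reaching a5), 2× right (reaching c5), 4× up (reaching c1) — 9 moves in all.
Check: all required cells visited; 9 ≤ 9 moves.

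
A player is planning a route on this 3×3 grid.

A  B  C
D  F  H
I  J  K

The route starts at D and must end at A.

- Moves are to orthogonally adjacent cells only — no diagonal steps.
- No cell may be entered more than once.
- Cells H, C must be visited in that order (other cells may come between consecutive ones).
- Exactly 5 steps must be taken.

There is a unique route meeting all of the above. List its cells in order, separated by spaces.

D F H C B A

The waypoints must appear in the order H, C, with no cell reused.
Route from D: right 2 to H, up 1 to C, left 2 to A — 5 moves in all.
Check: order respected (H at step 2, C at step 3); 5 moves as required.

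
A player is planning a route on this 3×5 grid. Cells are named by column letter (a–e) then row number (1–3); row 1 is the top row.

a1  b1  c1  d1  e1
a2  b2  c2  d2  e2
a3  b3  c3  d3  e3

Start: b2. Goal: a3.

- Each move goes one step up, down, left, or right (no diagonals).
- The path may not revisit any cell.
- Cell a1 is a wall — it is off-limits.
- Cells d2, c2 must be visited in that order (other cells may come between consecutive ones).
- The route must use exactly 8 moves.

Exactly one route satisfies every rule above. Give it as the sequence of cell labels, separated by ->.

b2 -> b1 -> c1 -> d1 -> d2 -> c2 -> c3 -> b3 -> a3

The waypoints must appear in the order d2, c2, with no cell reused.
Route from b2: up to b1, 2× right (reaching d1), down to d2, left to c2, down to c3, 2× left (reaching a3) — 8 moves in all.
Check: order respected (d2 at step 4, c2 at step 5); 8 moves as required.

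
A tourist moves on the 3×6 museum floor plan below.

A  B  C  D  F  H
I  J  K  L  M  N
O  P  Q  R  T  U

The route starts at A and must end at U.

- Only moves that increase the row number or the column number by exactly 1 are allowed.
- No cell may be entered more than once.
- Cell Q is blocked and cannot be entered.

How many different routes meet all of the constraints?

A right/down-only route from A to U makes exactly 2 down-moves and 5 right-moves in some order.
With no other constraints that would be C(7,2) = 21 routes.
Subtract routes through each blocked cell (inclusion–exclusion for overlaps): − through Q: 6 → 15.
That gives 15 routes.

15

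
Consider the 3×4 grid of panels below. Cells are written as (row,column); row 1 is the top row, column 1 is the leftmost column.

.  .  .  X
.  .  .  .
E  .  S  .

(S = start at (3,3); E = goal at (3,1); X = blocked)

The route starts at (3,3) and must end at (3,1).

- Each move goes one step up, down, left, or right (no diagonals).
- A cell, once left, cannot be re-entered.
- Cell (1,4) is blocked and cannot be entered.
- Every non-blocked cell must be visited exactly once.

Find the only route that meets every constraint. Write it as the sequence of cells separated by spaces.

(3,3) (3,4) (2,4) (2,3) (1,3) (1,2) (1,1) (2,1) (2,2) (3,2) (3,1)

Need to visit all 11 open cells exactly once, starting at (3,3) and ending at (3,1).
Cell (2,4) has only two open neighbours ((3,4) and (2,3)), so the path must pass straight through it: one of those is the cell it's entered from and the other is where it exits.
Route from (3,3): right to (3,4), up to (2,4), left to (2,3), up to (1,3), 2× left (reaching (1,1)), down to (2,1), right to (2,2), down to (3,2), left to (3,1) — 10 moves in all.
Check: all 11 open cells covered.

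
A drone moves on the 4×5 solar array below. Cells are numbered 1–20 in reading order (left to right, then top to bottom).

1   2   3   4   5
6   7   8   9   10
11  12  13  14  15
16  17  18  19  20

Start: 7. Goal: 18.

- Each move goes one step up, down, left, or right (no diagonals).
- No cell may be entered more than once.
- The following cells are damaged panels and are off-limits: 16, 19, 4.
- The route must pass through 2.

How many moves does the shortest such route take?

Any route passes through 2 somewhere between 7 and 18. Summing Manhattan distances along the two legs (7 → 2 → 18) gives a lower bound of 1 + 4 = 5 moves.
A route of 5 moves achieves this: 7 → 2 → 3 → 8 → 13 → 18.
Since 5 matches the lower bound, it is optimal.

5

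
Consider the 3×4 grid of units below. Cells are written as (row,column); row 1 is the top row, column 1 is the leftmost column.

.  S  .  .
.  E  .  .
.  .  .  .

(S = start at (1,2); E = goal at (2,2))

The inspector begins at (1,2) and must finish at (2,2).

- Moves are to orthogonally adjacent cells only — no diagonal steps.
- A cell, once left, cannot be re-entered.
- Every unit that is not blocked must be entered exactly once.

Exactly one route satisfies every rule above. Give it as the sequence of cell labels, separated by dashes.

(1,2) - (1,1) - (2,1) - (3,1) - (3,2) - (3,3) - (3,4) - (2,4) - (1,4) - (1,3) - (2,3) - (2,2)

Need to visit all 12 open cells exactly once, starting at (1,2) and ending at (2,2).
Route from (1,2): left to (1,1), 2× down (reaching (3,1)), 3× right (reaching (3,4)), 2× up (reaching (1,4)), left to (1,3), down to (2,3), left to (2,2) — 11 moves in all.
Check: all 12 open cells covered.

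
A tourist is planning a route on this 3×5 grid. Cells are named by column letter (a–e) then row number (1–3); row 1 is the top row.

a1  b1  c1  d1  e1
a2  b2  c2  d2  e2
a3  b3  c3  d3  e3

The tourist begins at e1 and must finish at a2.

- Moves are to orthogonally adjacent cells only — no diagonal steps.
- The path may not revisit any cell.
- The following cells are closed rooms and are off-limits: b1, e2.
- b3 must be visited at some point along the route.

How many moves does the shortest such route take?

7

Any route passes through b3 somewhere between e1 and a2. Summing Manhattan distances along the two legs (e1 → b3 → a2) gives a lower bound of 5 + 2 = 7 moves.
A route of 7 moves achieves this: e1 → d1 → d2 → d3 → c3 → b3 → b2 → a2.
Since 7 matches the lower bound, it is optimal.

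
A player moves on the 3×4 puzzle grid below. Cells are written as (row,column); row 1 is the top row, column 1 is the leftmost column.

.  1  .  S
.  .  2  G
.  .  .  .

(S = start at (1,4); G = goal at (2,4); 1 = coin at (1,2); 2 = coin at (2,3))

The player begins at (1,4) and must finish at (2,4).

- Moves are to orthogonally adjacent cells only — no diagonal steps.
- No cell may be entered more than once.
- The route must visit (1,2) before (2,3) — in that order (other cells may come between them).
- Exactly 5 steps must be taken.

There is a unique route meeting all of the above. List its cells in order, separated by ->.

The waypoints must appear in the order (1,2), (2,3), with no cell reused.
Route from (1,4): 2× left (reaching (1,2)), down to (2,2), 2× right (reaching (2,4)) — 5 moves in all.
Check: order respected (1 at step 2, 2 at step 4); 5 moves as required.

(1,4) -> (1,3) -> (1,2) -> (2,2) -> (2,3) -> (2,4)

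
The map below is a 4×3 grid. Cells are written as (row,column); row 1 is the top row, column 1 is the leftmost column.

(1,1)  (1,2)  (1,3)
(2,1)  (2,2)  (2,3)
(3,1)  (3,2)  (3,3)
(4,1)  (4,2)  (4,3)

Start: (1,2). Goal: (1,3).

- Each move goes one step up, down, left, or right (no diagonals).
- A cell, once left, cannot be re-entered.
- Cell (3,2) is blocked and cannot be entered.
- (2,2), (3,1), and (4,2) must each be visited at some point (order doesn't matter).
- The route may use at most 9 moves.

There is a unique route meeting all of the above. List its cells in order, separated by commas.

(1,2), (2,2), (2,1), (3,1), (4,1), (4,2), (4,3), (3,3), (2,3), (1,3)

The budget equals the shortest possible length, so every move has to be on a shortest route through the required cells.
Route from (1,2): down to (2,2), left to (2,1), 2× down (reaching (4,1)), 2× right (reaching (4,3)), 3× up (reaching (1,3)) — 9 moves in all.
Check: all required cells visited; 9 ≤ 9 moves.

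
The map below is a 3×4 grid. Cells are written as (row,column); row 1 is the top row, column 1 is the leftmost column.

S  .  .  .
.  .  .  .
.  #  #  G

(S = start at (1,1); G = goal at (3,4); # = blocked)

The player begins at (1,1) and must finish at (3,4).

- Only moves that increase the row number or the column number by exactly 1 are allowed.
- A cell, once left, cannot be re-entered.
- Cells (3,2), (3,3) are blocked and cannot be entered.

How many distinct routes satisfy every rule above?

A right/down-only route from (1,1) to (3,4) makes exactly 2 down-moves and 3 right-moves in some order.
With no other constraints that would be C(5,2) = 10 routes.
Subtract routes through each blocked cell (inclusion–exclusion for overlaps): − through (3,2): 3 − through (3,3): 6 + through (3,2)&(3,3): 3 → 4.
That gives 4 routes.

4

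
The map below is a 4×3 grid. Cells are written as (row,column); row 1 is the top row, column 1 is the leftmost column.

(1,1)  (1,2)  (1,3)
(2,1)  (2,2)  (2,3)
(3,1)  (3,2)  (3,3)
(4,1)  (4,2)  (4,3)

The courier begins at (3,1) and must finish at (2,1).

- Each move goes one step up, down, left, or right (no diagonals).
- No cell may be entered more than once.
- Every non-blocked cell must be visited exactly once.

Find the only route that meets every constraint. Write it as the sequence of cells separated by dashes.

(3,1) - (4,1) - (4,2) - (4,3) - (3,3) - (3,2) - (2,2) - (2,3) - (1,3) - (1,2) - (1,1) - (2,1)

Need to visit all 12 open cells exactly once, starting at (3,1) and ending at (2,1).
Route from (3,1): down to (4,1), 2× right (reaching (4,3)), up to (3,3), left to (3,2), up to (2,2), right to (2,3), up to (1,3), 2× left (reaching (1,1)), down to (2,1) — 11 moves in all.
Check: all 12 open cells covered.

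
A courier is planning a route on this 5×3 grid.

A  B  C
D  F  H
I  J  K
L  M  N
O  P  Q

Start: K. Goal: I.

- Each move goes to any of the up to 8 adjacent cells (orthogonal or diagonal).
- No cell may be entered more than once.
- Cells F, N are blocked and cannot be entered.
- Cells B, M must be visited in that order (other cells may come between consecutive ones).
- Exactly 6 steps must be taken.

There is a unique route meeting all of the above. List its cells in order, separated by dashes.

The waypoints must appear in the order B, M, with no cell reused.
Route from K: up to H, up-left to B, down-left to D, down-right to J, down to M, up-left to I — 6 moves in all.
Check: order respected (B at step 2, M at step 5); 6 moves as required.

K - H - B - D - J - M - I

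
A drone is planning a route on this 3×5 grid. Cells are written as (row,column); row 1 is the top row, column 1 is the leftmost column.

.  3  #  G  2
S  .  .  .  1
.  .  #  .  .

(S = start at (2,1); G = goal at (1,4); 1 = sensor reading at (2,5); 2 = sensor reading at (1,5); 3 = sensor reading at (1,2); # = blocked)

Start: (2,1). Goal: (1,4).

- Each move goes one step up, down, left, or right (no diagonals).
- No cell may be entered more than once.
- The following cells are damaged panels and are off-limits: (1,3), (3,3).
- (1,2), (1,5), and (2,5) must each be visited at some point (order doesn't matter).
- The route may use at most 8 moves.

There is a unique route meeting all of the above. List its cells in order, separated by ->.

The budget equals the shortest possible length, so every move has to be on a shortest route through the required cells.
Route from (2,1): up 1 to (1,1), right 1 to (1,2), down 1 to (2,2), right 3 to (2,5), up 1 to (1,5), left 1 to (1,4) — 8 moves in all.
Check: all required cells visited; 8 ≤ 8 moves.

(2,1) -> (1,1) -> (1,2) -> (2,2) -> (2,3) -> (2,4) -> (2,5) -> (1,5) -> (1,4)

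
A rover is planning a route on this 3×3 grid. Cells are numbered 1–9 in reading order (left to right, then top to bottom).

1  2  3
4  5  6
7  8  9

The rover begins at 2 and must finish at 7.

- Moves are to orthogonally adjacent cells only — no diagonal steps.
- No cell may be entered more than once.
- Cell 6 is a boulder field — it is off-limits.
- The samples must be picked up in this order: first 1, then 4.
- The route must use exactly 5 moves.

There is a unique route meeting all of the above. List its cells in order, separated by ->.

The waypoints must appear in the order 1, 4, with no cell reused.
Route from 2: left to 1, down to 4, right to 5, down to 8, left to 7 — 5 moves in all.
Check: order respected (1 at step 1, 4 at step 2); 5 moves as required.

2 -> 1 -> 4 -> 5 -> 8 -> 7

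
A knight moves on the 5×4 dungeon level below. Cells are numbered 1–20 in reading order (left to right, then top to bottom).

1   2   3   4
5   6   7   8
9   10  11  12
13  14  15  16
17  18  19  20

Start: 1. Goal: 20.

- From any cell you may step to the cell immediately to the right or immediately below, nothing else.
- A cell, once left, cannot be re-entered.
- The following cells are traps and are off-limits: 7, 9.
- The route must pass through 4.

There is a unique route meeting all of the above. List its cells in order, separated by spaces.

1 2 3 4 8 12 16 20

Moves only go right or down, so the column and row indices never decrease.
Route from 1: 3× right (reaching 4), 4× down (reaching 20) — 7 moves in all.
Check: all required cells visited.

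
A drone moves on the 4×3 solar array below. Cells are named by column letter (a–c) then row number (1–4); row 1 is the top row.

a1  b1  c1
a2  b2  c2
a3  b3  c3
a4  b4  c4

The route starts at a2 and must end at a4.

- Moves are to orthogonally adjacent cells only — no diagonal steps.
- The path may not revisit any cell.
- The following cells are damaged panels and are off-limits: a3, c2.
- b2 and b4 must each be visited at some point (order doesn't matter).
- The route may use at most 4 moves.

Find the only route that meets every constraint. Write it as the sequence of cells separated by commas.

a2, b2, b3, b4, a4

Any route must reach b2 and b4 and still end at a4 within 4 moves, so the order of the required stops is forced.
Route from a2: right to b2, 2× down (reaching b4), left to a4 — 4 moves in all.
Check: all required cells visited; 4 ≤ 4 moves.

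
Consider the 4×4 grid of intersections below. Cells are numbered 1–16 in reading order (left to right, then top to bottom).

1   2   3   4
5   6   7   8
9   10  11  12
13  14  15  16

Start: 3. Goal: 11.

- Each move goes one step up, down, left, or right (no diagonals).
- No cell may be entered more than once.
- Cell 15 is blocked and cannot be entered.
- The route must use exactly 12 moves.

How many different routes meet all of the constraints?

2

Need simple routes of exactly 12 moves from 3 to 11 (Manhattan distance 2, so 5 moves are spent on a detour and 5 undoing it).
Enumerating: 3 2 1 5 9 13 14 10 6 7 8 12 11 | 3 4 8 7 6 2 1 5 9 13 14 10 11.
That gives 2 routes.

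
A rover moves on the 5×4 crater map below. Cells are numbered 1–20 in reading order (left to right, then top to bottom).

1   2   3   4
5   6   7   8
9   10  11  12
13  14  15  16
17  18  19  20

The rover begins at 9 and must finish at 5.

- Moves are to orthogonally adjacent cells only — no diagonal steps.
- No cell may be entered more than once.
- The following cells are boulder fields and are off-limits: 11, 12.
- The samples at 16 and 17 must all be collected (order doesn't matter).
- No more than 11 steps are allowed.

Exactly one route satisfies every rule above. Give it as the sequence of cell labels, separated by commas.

9, 13, 17, 18, 19, 20, 16, 15, 14, 10, 6, 5

The budget equals the shortest possible length, so every move has to be on a shortest route through the required cells.
Route from 9: 2× down (reaching 17), 3× right (reaching 20), up to 16, 2× left (reaching 14), 2× up (reaching 6), left to 5 — 11 moves in all.
Check: all required cells visited; 11 ≤ 11 moves.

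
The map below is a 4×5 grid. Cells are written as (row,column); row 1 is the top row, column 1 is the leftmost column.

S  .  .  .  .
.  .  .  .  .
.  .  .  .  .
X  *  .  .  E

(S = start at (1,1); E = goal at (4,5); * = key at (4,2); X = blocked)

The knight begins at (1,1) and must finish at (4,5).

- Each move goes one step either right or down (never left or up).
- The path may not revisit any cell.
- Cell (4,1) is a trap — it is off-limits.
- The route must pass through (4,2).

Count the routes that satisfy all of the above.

3

A right/down-only route from (1,1) to (4,5) makes exactly 3 down-moves and 4 right-moves in some order.
With no other constraints that would be C(7,3) = 35 routes.
Split at (4,2) and multiply the segment counts (each segment already excludes blocked cells): (1,1)→(4,2): 3; (4,2)→(4,5): 1; product = 3.
That gives 3 routes.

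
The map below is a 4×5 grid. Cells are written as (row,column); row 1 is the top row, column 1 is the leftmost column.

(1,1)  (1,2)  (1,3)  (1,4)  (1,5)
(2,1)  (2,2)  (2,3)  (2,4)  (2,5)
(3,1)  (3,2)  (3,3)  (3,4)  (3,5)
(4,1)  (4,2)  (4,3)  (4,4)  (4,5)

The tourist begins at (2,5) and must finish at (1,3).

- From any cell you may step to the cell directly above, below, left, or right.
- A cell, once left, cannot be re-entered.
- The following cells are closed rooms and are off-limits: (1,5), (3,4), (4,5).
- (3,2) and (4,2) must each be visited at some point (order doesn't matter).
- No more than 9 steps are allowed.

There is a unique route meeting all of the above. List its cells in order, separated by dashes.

Any route must reach (3,2) and (4,2) and still end at (1,3) within 9 moves, so the order of the required stops is forced.
Route from (2,5): 2× left (reaching (2,3)), 2× down (reaching (4,3)), left to (4,2), 3× up (reaching (1,2)), right to (1,3) — 9 moves in all.
Check: all required cells visited; 9 ≤ 9 moves.

(2,5) - (2,4) - (2,3) - (3,3) - (4,3) - (4,2) - (3,2) - (2,2) - (1,2) - (1,3)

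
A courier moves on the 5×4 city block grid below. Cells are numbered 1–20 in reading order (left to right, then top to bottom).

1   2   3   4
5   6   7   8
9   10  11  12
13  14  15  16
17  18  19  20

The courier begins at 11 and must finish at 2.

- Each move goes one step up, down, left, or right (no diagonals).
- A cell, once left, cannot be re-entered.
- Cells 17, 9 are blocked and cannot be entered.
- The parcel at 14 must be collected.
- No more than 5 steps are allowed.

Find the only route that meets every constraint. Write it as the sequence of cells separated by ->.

11 -> 15 -> 14 -> 10 -> 6 -> 2

The 5-move cap with required stops at 14 leaves no slack for detours.
Route from 11: down to 15, left to 14, 3× up (reaching 2) — 5 moves in all.
Check: all required cells visited; 5 ≤ 5 moves.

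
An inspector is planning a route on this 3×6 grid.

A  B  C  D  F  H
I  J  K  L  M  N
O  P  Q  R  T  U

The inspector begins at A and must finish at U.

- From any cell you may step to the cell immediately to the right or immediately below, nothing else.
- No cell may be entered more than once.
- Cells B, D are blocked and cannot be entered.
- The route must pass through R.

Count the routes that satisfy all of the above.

4

A right/down-only route from A to U makes exactly 2 down-moves and 5 right-moves in some order.
With no other constraints that would be C(7,2) = 21 routes.
Split at R and multiply the segment counts (each segment already excludes blocked cells): A→R: 4; R→U: 1; product = 4.
That gives 4 routes.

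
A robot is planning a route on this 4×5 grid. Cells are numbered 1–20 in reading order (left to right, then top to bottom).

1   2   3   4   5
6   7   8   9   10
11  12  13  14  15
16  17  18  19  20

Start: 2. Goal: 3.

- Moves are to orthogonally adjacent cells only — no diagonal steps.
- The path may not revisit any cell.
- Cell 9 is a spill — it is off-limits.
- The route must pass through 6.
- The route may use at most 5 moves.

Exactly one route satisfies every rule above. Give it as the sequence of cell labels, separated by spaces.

2 1 6 7 8 3

The budget equals the shortest possible length, so every move has to be on a shortest route through the required cells.
Route from 2: left 1 to 1, down 1 to 6, right 2 to 8, up 1 to 3 — 5 moves in all.
Check: all required cells visited; 5 ≤ 5 moves.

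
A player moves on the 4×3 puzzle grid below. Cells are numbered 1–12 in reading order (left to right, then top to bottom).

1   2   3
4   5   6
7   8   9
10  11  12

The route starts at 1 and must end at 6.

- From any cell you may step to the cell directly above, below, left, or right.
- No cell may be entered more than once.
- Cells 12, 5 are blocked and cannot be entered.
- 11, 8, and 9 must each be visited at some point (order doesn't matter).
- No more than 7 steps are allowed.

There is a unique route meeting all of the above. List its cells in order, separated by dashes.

The budget equals the shortest possible length, so every move has to be on a shortest route through the required cells.
Route from 1: down 3 to 10, right 1 to 11, up 1 to 8, right 1 to 9, up 1 to 6 — 7 moves in all.
Check: all required cells visited; 7 ≤ 7 moves.

1 - 4 - 7 - 10 - 11 - 8 - 9 - 6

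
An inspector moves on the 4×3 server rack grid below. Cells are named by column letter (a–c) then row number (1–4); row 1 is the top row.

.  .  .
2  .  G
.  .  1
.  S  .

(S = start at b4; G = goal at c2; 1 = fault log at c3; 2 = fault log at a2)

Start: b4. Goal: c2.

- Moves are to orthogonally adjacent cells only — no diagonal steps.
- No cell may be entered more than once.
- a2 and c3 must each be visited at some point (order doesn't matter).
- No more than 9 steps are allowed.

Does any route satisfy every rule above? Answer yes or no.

yes

One route that works: b4 → a4 → a3 → a2 → b2 → b3 → c3 → c2.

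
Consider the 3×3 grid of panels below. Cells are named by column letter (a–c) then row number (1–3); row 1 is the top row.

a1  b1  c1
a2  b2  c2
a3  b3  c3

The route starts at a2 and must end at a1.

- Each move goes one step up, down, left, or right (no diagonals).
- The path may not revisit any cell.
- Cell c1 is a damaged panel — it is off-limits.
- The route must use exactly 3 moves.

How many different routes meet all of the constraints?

Need simple routes of exactly 3 moves from a2 to a1 (Manhattan distance 1, so 1 moves are spent on a detour and 1 undoing it).
Enumerating: a2 b2 b1 a1.
That gives 1 route.

1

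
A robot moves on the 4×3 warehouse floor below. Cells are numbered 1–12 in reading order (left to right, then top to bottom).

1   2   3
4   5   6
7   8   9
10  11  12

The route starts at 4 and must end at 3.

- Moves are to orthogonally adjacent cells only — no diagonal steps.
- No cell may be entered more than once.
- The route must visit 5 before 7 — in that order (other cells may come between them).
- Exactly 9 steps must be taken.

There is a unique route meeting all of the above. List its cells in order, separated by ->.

The waypoints must appear in the order 5, 7, with no cell reused.
Route from 4: right 1 to 5, down 1 to 8, left 1 to 7, down 1 to 10, right 2 to 12, up 3 to 3 — 9 moves in all.
Check: order respected (5 at step 1, 7 at step 3); 9 moves as required.

4 -> 5 -> 8 -> 7 -> 10 -> 11 -> 12 -> 9 -> 6 -> 3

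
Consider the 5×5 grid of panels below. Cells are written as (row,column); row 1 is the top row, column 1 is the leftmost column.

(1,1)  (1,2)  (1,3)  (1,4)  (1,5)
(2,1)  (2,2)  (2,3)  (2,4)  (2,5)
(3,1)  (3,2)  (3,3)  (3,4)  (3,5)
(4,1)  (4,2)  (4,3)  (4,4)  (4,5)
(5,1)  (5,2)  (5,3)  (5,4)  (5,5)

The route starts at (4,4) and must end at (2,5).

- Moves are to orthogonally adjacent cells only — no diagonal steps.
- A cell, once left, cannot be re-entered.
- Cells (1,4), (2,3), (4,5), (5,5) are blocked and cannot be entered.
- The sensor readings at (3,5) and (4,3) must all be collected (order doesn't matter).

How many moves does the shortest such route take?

5

Any route passes through (3,5) and (4,3) in some order between (4,4) and (2,5). Summing Manhattan distances along each leg and taking the cheapest ordering ((4,4) → (4,3) → (3,5) → (2,5)) gives a lower bound of 1 + 3 + 1 = 5 moves.
A route of 5 moves achieves this: (4,4) → (4,3) → (3,3) → (3,4) → (3,5) → (2,5).
Since 5 matches the lower bound, it is optimal.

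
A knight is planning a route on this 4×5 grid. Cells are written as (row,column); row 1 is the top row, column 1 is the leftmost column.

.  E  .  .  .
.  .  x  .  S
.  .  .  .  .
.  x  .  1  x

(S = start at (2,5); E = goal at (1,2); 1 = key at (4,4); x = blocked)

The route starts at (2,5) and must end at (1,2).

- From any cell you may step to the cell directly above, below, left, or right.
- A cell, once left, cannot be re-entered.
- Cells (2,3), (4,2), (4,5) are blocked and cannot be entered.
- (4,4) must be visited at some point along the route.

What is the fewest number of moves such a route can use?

Any route passes through (4,4) somewhere between (2,5) and (1,2). Summing Manhattan distances along the two legs ((2,5) → (4,4) → (1,2)) gives a lower bound of 3 + 5 = 8 moves.
A route of 8 moves achieves this: (2,5) → (3,5) → (3,4) → (4,4) → (4,3) → (3,3) → (3,2) → (2,2) → (1,2).
Since 8 matches the lower bound, it is optimal.

8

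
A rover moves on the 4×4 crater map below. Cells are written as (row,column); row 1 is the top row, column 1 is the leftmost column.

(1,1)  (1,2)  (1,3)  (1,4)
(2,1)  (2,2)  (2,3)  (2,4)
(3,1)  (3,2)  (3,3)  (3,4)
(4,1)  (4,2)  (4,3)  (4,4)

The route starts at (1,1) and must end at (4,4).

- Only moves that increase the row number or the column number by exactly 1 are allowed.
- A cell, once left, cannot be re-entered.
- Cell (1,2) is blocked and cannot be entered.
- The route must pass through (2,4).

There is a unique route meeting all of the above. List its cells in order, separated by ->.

Moves only go right or down, so the column and row indices never decrease.
Route from (1,1): down 1 to (2,1), right 3 to (2,4), down 2 to (4,4) — 6 moves in all.
Check: all required cells visited.

(1,1) -> (2,1) -> (2,2) -> (2,3) -> (2,4) -> (3,4) -> (4,4)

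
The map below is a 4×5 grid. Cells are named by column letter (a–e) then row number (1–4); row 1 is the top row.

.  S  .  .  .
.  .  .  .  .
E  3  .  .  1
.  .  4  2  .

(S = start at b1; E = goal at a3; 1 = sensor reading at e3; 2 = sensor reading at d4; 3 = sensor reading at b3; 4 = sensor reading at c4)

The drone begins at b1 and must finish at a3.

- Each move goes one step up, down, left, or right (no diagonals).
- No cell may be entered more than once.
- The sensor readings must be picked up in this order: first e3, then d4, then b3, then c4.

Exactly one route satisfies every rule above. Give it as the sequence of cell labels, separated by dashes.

b1 - c1 - d1 - e1 - e2 - e3 - e4 - d4 - d3 - d2 - c2 - b2 - b3 - c3 - c4 - b4 - a4 - a3

The waypoints must appear in the order e3, d4, b3, c4, with no cell reused.
Route from b1: right 3 to e1, down 3 to e4, left 1 to d4, up 2 to d2, left 2 to b2, down 1 to b3, right 1 to c3, down 1 to c4, left 2 to a4, up 1 to a3 — 17 moves in all.
Check: order respected (1 at step 5, 2 at step 7, 3 at step 12, 4 at step 14).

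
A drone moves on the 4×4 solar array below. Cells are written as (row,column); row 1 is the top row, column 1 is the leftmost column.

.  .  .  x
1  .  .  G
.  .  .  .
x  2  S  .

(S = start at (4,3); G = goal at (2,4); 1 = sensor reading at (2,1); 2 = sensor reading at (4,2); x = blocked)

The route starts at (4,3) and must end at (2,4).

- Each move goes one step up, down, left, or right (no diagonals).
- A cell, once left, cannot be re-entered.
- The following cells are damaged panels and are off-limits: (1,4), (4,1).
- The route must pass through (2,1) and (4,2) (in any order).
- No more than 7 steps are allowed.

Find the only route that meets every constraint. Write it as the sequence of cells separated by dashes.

(4,3) - (4,2) - (3,2) - (3,1) - (2,1) - (2,2) - (2,3) - (2,4)

The 7-move cap with required stops at (2,1), (4,2) leaves no slack for detours.
Route from (4,3): left 1 to (4,2), up 1 to (3,2), left 1 to (3,1), up 1 to (2,1), right 3 to (2,4) — 7 moves in all.
Check: all required cells visited; 7 ≤ 7 moves.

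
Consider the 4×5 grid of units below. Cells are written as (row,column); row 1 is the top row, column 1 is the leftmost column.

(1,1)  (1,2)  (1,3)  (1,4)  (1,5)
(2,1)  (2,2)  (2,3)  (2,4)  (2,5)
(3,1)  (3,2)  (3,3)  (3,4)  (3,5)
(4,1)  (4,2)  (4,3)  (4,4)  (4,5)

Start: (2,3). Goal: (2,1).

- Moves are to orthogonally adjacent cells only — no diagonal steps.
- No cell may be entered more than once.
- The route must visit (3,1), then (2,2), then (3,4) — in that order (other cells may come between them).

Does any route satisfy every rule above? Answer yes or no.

Ignoring the required order, 168 revisit-free routes from (2,3) to (2,1) pass through all of (3,1), (2,2), and (3,4); the waypoint orders that occur are (2,2) → (3,4) → (3,1) (66); (3,4) → (3,1) → (2,2) (51); (3,4) → (2,2) → (3,1) (33); (2,2) → (3,1) → (3,4) (12); (3,1) → (3,4) → (2,2) (6) — never (3,1) → (2,2) → (3,4).

no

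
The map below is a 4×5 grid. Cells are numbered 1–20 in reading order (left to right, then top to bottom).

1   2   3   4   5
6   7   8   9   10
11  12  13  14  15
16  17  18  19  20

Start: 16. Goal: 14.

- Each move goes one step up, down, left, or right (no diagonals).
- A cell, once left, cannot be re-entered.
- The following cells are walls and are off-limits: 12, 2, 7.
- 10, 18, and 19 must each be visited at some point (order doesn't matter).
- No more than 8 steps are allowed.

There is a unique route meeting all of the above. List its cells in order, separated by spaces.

16 17 18 19 20 15 10 9 14

The 8-move cap with required stops at 10, 18, 19 leaves no slack for detours.
Route from 16: 4× right (reaching 20), 2× up (reaching 10), left to 9, down to 14 — 8 moves in all.
Check: all required cells visited; 8 ≤ 8 moves.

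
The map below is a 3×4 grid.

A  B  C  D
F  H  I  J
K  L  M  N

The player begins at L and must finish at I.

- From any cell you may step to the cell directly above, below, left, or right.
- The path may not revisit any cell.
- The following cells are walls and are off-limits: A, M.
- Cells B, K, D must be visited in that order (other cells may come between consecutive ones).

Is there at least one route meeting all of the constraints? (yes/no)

Ignoring the required order, 1 revisit-free route from L to I passes through all of B, K, and D; the waypoint orders that occur are K → B → D (1) — never B → K → D.

no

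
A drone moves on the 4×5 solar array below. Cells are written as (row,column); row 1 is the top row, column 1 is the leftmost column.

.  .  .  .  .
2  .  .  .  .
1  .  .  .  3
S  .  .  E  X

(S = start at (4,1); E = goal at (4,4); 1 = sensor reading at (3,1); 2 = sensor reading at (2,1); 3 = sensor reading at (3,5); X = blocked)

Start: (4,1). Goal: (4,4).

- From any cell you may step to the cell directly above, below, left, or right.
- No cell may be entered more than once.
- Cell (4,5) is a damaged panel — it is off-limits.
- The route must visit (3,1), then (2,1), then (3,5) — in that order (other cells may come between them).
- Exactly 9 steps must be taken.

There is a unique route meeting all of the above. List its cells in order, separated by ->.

(4,1) -> (3,1) -> (2,1) -> (2,2) -> (2,3) -> (2,4) -> (2,5) -> (3,5) -> (3,4) -> (4,4)

The waypoints must appear in the order (3,1), (2,1), (3,5), with no cell reused.
Route from (4,1): up 2 to (2,1), right 4 to (2,5), down 1 to (3,5), left 1 to (3,4), down 1 to (4,4) — 9 moves in all.
Check: order respected (1 at step 1, 2 at step 2, 3 at step 7); 9 moves as required.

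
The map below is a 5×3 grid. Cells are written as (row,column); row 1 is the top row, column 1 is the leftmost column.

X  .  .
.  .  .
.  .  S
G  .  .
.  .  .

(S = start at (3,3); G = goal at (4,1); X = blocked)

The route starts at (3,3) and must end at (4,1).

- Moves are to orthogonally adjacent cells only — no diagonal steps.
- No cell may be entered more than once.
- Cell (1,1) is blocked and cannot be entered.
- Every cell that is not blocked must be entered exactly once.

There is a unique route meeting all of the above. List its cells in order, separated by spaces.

(3,3) (2,3) (1,3) (1,2) (2,2) (2,1) (3,1) (3,2) (4,2) (4,3) (5,3) (5,2) (5,1) (4,1)

Need to visit all 14 open cells exactly once, starting at (3,3) and ending at (4,1).
Route from (3,3): 2× up (reaching (1,3)), left to (1,2), down to (2,2), left to (2,1), down to (3,1), right to (3,2), down to (4,2), right to (4,3), down to (5,3), 2× left (reaching (5,1)), up to (4,1) — 13 moves in all.
Check: all 14 open cells covered.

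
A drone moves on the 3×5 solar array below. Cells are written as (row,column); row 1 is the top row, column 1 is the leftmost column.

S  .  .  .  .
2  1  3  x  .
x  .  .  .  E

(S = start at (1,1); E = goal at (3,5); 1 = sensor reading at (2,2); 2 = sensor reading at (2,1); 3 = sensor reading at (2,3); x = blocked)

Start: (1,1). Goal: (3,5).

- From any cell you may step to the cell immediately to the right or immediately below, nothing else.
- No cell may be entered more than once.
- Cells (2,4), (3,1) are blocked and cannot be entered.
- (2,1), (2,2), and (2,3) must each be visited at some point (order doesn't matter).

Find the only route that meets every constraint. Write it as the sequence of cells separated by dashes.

Moves only go right or down, so the column and row indices never decrease.
Route from (1,1): down 1 to (2,1), right 2 to (2,3), down 1 to (3,3), right 2 to (3,5) — 6 moves in all.
Check: all required cells visited.

(1,1) - (2,1) - (2,2) - (2,3) - (3,3) - (3,4) - (3,5)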